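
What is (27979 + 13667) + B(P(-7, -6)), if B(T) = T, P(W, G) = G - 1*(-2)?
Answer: 41642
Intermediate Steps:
P(W, G) = 2 + G (P(W, G) = G + 2 = 2 + G)
(27979 + 13667) + B(P(-7, -6)) = (27979 + 13667) + (2 - 6) = 41646 - 4 = 41642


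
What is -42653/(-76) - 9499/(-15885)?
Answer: 678264829/1207260 ≈ 561.82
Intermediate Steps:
-42653/(-76) - 9499/(-15885) = -42653*(-1/76) - 9499*(-1/15885) = 42653/76 + 9499/15885 = 678264829/1207260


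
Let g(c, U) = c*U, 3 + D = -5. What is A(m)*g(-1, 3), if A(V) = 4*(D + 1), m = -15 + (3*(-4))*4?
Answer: 84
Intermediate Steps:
D = -8 (D = -3 - 5 = -8)
g(c, U) = U*c
m = -63 (m = -15 - 12*4 = -15 - 48 = -63)
A(V) = -28 (A(V) = 4*(-8 + 1) = 4*(-7) = -28)
A(m)*g(-1, 3) = -84*(-1) = -28*(-3) = 84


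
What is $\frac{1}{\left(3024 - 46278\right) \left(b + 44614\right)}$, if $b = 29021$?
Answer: $- \frac{1}{3185008290} \approx -3.1397 \cdot 10^{-10}$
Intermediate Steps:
$\frac{1}{\left(3024 - 46278\right) \left(b + 44614\right)} = \frac{1}{\left(3024 - 46278\right) \left(29021 + 44614\right)} = \frac{1}{\left(-43254\right) 73635} = \frac{1}{-3185008290} = - \frac{1}{3185008290}$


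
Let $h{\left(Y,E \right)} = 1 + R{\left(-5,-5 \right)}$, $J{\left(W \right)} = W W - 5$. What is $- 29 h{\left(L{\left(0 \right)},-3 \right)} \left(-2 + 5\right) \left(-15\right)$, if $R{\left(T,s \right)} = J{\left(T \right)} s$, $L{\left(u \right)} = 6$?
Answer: $-129195$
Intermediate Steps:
$J{\left(W \right)} = -5 + W^{2}$ ($J{\left(W \right)} = W^{2} - 5 = -5 + W^{2}$)
$R{\left(T,s \right)} = s \left(-5 + T^{2}\right)$ ($R{\left(T,s \right)} = \left(-5 + T^{2}\right) s = s \left(-5 + T^{2}\right)$)
$h{\left(Y,E \right)} = -99$ ($h{\left(Y,E \right)} = 1 - 5 \left(-5 + \left(-5\right)^{2}\right) = 1 - 5 \left(-5 + 25\right) = 1 - 100 = -99$)
$- 29 h{\left(L{\left(0 \right)},-3 \right)} \left(-2 + 5\right) \left(-15\right) = - 29 \left(- 99 \left(-2 + 5\right)\right) \left(-15\right) = - 29 \left(\left(-99\right) 3\right) \left(-15\right) = \left(-29\right) \left(-297\right) \left(-15\right) = 8613 \left(-15\right) = -129195$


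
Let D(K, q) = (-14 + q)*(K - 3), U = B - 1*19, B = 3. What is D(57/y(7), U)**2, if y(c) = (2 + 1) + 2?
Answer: 63504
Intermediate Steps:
y(c) = 5 (y(c) = 3 + 2 = 5)
U = -16 (U = 3 - 1*19 = 3 - 19 = -16)
D(K, q) = (-14 + q)*(-3 + K)
D(57/y(7), U)**2 = (42 - 798/5 - 3*(-16) + (57/5)*(-16))**2 = (42 - 798/5 + 48 + (57*(1/5))*(-16))**2 = (42 - 14*57/5 + 48 + (57/5)*(-16))**2 = (42 - 798/5 + 48 - 912/5)**2 = (-252)**2 = 63504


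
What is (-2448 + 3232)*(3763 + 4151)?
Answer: 6204576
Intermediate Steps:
(-2448 + 3232)*(3763 + 4151) = 784*7914 = 6204576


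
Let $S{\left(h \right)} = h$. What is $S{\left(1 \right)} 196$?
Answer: $196$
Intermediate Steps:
$S{\left(1 \right)} 196 = 1 \cdot 196 = 196$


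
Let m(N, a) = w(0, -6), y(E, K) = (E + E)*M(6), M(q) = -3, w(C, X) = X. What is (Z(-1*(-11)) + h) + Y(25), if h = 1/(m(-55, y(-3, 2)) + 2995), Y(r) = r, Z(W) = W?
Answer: 107605/2989 ≈ 36.000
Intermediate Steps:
y(E, K) = -6*E (y(E, K) = (E + E)*(-3) = (2*E)*(-3) = -6*E)
m(N, a) = -6
h = 1/2989 (h = 1/(-6 + 2995) = 1/2989 ≈ 0.00033456)
(Z(-1*(-11)) + h) + Y(25) = (-1*(-11) + 1/2989) + 25 = (11 + 1/2989) + 25 = 32880/2989 + 25 = 107605/2989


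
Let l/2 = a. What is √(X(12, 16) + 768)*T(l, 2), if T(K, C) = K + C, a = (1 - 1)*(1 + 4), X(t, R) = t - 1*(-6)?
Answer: 2*√786 ≈ 56.071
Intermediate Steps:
X(t, R) = 6 + t (X(t, R) = t + 6 = 6 + t)
a = 0 (a = 0*5 = 0)
l = 0 (l = 2*0 = 0)
T(K, C) = C + K
√(X(12, 16) + 768)*T(l, 2) = √((6 + 12) + 768)*(2 + 0) = √(18 + 768)*2 = √786*2 = 2*√786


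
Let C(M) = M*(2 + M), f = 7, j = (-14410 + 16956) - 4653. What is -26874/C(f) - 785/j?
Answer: -898001/2107 ≈ -426.20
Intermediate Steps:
j = -2107 (j = 2546 - 4653 = -2107)
-26874/C(f) - 785/j = -26874*1/(7*(2 + 7)) - 785/(-2107) = -26874/(7*9) - 785*(-1/2107) = -26874/63 + 785/2107 = -26874*1/63 + 785/2107 = -2986/7 + 785/2107 = -898001/2107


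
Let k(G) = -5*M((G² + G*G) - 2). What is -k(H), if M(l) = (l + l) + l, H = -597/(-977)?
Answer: -17943600/954529 ≈ -18.798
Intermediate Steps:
H = 597/977 (H = -597*(-1/977) = 597/977 ≈ 0.61105)
M(l) = 3*l (M(l) = 2*l + l = 3*l)
k(G) = 30 - 30*G² (k(G) = -15*((G² + G*G) - 2) = -15*((G² + G²) - 2) = -15*(2*G² - 2) = -15*(-2 + 2*G²) = -5*(-6 + 6*G²) = 30 - 30*G²)
-k(H) = -(30 - 30*(597/977)²) = -(30 - 30*356409/954529) = -(30 - 10692270/954529) = -1*17943600/954529 = -17943600/954529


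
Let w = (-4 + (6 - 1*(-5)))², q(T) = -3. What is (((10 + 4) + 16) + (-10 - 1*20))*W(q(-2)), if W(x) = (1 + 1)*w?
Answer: 0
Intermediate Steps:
w = 49 (w = (-4 + (6 + 5))² = (-4 + 11)² = 7² = 49)
W(x) = 98 (W(x) = (1 + 1)*49 = 2*49 = 98)
(((10 + 4) + 16) + (-10 - 1*20))*W(q(-2)) = (((10 + 4) + 16) + (-10 - 1*20))*98 = ((14 + 16) + (-10 - 20))*98 = (30 - 30)*98 = 0*98 = 0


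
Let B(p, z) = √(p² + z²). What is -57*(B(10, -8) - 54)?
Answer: 3078 - 114*√41 ≈ 2348.0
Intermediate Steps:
-57*(B(10, -8) - 54) = -57*(√(10² + (-8)²) - 54) = -57*(√(100 + 64) - 54) = -57*(√164 - 54) = -57*(2*√41 - 54) = -57*(-54 + 2*√41) = 3078 - 114*√41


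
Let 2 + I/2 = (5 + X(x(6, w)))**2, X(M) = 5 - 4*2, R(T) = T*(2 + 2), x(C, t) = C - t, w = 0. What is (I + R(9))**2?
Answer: 1600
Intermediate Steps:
R(T) = 4*T (R(T) = T*4 = 4*T)
X(M) = -3 (X(M) = 5 - 8 = -3)
I = 4 (I = -4 + 2*(5 - 3)**2 = -4 + 2*2**2 = -4 + 2*4 = -4 + 8 = 4)
(I + R(9))**2 = (4 + 4*9)**2 = (4 + 36)**2 = 40**2 = 1600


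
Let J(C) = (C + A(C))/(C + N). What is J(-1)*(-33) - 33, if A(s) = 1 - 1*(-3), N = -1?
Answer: 33/2 ≈ 16.500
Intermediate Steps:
A(s) = 4 (A(s) = 1 + 3 = 4)
J(C) = (4 + C)/(-1 + C) (J(C) = (C + 4)/(C - 1) = (4 + C)/(-1 + C))
J(-1)*(-33) - 33 = ((4 - 1)/(-1 - 1))*(-33) - 33 = (3/(-2))*(-33) - 33 = -½*3*(-33) - 33 = -3/2*(-33) - 33 = 99/2 - 33 = 33/2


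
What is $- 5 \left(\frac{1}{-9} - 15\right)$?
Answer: $\frac{680}{9} \approx 75.556$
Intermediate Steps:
$- 5 \left(\frac{1}{-9} - 15\right) = - 5 \left(- \frac{1}{9} - 15\right) = \left(-5\right) \left(- \frac{136}{9}\right) = \frac{680}{9}$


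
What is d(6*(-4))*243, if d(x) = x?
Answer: -5832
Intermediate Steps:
d(6*(-4))*243 = (6*(-4))*243 = -24*243 = -5832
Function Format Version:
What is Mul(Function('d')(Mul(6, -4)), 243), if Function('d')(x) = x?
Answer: -5832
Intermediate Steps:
Mul(Function('d')(Mul(6, -4)), 243) = Mul(Mul(6, -4), 243) = Mul(-24, 243) = -5832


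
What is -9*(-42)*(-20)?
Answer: -7560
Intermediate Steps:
-9*(-42)*(-20) = 378*(-20) = -7560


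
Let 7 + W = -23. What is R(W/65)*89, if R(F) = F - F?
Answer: 0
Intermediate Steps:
W = -30 (W = -7 - 23 = -30)
R(F) = 0
R(W/65)*89 = 0*89 = 0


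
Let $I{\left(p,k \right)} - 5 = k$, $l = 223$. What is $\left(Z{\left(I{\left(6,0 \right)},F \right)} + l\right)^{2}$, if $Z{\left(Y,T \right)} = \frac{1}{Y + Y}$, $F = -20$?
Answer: $\frac{4977361}{100} \approx 49774.0$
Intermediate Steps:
$I{\left(p,k \right)} = 5 + k$
$Z{\left(Y,T \right)} = \frac{1}{2 Y}$
$\left(Z{\left(I{\left(6,0 \right)},F \right)} + l\right)^{2} = \left(\frac{1}{2 \left(5 + 0\right)} + 223\right)^{2} = \left(\frac{1}{2 \cdot 5} + 223\right)^{2} = \left(\frac{1}{2} \cdot \frac{1}{5} + 223\right)^{2} = \left(\frac{1}{10} + 223\right)^{2} = \left(\frac{2231}{10}\right)^{2} = \frac{4977361}{100}$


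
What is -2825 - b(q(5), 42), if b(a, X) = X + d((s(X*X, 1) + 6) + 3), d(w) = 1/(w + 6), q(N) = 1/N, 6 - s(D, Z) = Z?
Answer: -57341/20 ≈ -2867.1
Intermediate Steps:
s(D, Z) = 6 - Z
q(N) = 1/N
d(w) = 1/(6 + w)
b(a, X) = 1/20 + X (b(a, X) = X + 1/(6 + (((6 - 1*1) + 6) + 3)) = X + 1/(6 + (((6 - 1) + 6) + 3)) = X + 1/(6 + ((5 + 6) + 3)) = X + 1/(6 + (11 + 3)) = X + 1/(6 + 14) = X + 1/20 = 1/20 + X)
-2825 - b(q(5), 42) = -2825 - (1/20 + 42) = -2825 - 1*841/20 = -2825 - 841/20 = -57341/20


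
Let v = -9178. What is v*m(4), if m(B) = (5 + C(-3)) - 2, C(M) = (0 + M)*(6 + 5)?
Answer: 275340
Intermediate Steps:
C(M) = 11*M (C(M) = M*11 = 11*M)
m(B) = -30 (m(B) = (5 + 11*(-3)) - 2 = (5 - 33) - 2 = -28 - 2 = -30)
v*m(4) = -9178*(-30) = 275340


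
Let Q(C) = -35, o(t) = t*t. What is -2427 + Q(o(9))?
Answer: -2462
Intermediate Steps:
o(t) = t²
-2427 + Q(o(9)) = -2427 - 35 = -2462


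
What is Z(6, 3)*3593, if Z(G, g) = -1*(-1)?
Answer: 3593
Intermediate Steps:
Z(G, g) = 1
Z(6, 3)*3593 = 1*3593 = 3593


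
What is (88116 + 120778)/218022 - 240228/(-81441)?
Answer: 550694645/140920077 ≈ 3.9079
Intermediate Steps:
(88116 + 120778)/218022 - 240228/(-81441) = 208894*(1/218022) - 240228*(-1/81441) = 14921/15573 + 26692/9049 = 550694645/140920077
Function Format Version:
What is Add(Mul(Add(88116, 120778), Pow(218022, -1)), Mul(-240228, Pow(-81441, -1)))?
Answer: Rational(550694645, 140920077) ≈ 3.9079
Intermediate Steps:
Add(Mul(Add(88116, 120778), Pow(218022, -1)), Mul(-240228, Pow(-81441, -1))) = Add(Mul(208894, Rational(1, 218022)), Mul(-240228, Rational(-1, 81441))) = Add(Rational(14921, 15573), Rational(26692, 9049)) = Rational(550694645, 140920077)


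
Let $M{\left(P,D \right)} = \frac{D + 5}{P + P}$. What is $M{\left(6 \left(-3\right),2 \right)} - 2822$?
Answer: $- \frac{101599}{36} \approx -2822.2$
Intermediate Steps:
$M{\left(P,D \right)} = \frac{5 + D}{2 P}$
$M{\left(6 \left(-3\right),2 \right)} - 2822 = \frac{5 + 2}{2 \cdot 6 \left(-3\right)} - 2822 = \frac{1}{2} \frac{1}{-18} \cdot 7 - 2822 = \frac{1}{2} \left(- \frac{1}{18}\right) 7 - 2822 = - \frac{7}{36} - 2822 = - \frac{101599}{36}$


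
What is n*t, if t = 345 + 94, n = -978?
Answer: -429342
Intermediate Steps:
t = 439
n*t = -978*439 = -429342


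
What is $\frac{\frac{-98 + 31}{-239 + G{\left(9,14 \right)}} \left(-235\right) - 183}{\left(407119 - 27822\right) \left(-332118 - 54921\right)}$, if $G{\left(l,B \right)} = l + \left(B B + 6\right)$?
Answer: $\frac{20869}{4110476484324} \approx 5.077 \cdot 10^{-9}$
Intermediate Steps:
$G{\left(l,B \right)} = 6 + l + B^{2}$ ($G{\left(l,B \right)} = l + \left(B^{2} + 6\right) = l + \left(6 + B^{2}\right) = 6 + l + B^{2}$)
$\frac{\frac{-98 + 31}{-239 + G{\left(9,14 \right)}} \left(-235\right) - 183}{\left(407119 - 27822\right) \left(-332118 - 54921\right)} = \frac{\frac{-98 + 31}{-239 + \left(6 + 9 + 14^{2}\right)} \left(-235\right) - 183}{\left(407119 - 27822\right) \left(-332118 - 54921\right)} = \frac{- \frac{67}{-239 + \left(6 + 9 + 196\right)} \left(-235\right) - 183}{379297 \left(-387039\right)} = \frac{- \frac{67}{-239 + 211} \left(-235\right) - 183}{-146802731583} = \left(- \frac{67}{-28} \left(-235\right) - 183\right) \left(- \frac{1}{146802731583}\right) = \left(\left(-67\right) \left(- \frac{1}{28}\right) \left(-235\right) - 183\right) \left(- \frac{1}{146802731583}\right) = \left(\frac{67}{28} \left(-235\right) - 183\right) \left(- \frac{1}{146802731583}\right) = \left(- \frac{15745}{28} - 183\right) \left(- \frac{1}{146802731583}\right) = \left(- \frac{20869}{28}\right) \left(- \frac{1}{146802731583}\right) = \frac{20869}{4110476484324}$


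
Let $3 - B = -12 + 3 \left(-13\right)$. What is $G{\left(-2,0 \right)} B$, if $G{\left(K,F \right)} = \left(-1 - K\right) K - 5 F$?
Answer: $-108$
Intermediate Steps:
$G{\left(K,F \right)} = - 5 F + K \left(-1 - K\right)$ ($G{\left(K,F \right)} = K \left(-1 - K\right) - 5 F = - 5 F + K \left(-1 - K\right)$)
$B = 54$ ($B = 3 - \left(-12 + 3 \left(-13\right)\right) = 3 - \left(-12 - 39\right) = 3 - -51 = 3 + 51 = 54$)
$G{\left(-2,0 \right)} B = \left(\left(-1\right) \left(-2\right) - \left(-2\right)^{2} - 0\right) 54 = \left(2 - 4 + 0\right) 54 = \left(-2\right) 54 = -108$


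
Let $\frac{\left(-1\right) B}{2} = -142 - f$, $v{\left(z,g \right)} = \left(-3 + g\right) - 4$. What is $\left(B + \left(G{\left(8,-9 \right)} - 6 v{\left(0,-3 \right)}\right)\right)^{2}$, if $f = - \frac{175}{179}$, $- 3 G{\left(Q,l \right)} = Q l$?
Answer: $\frac{4293132484}{32041} \approx 1.3399 \cdot 10^{5}$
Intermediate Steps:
$v{\left(z,g \right)} = -7 + g$
$G{\left(Q,l \right)} = - \frac{Q l}{3}$
$f = - \frac{175}{179} \approx -0.97765$
$B = \frac{50486}{179}$ ($B = - 2 \left(-142 - - \frac{175}{179}\right) = - 2 \left(-142 + \frac{175}{179}\right) = \left(-2\right) \left(- \frac{25243}{179}\right) = \frac{50486}{179} \approx 282.04$)
$\left(B + \left(G{\left(8,-9 \right)} - 6 v{\left(0,-3 \right)}\right)\right)^{2} = \left(\frac{50486}{179} - \left(-24 + 6 \left(-7 - 3\right)\right)\right)^{2} = \left(\frac{50486}{179} - \left(-24 + 6 \left(-10\right)\right)\right)^{2} = \left(\frac{50486}{179} + \left(24 - -60\right)\right)^{2} = \left(\frac{50486}{179} + \left(24 + 60\right)\right)^{2} = \left(\frac{50486}{179} + 84\right)^{2} = \left(\frac{65522}{179}\right)^{2} = \frac{4293132484}{32041}$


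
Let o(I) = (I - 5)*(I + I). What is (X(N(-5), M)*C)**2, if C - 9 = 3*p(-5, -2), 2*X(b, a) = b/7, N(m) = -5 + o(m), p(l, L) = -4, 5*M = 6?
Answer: 81225/196 ≈ 414.41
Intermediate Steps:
M = 6/5 (M = (1/5)*6 = 6/5 ≈ 1.2000)
o(I) = 2*I*(-5 + I) (o(I) = (-5 + I)*(2*I) = 2*I*(-5 + I))
N(m) = -5 + 2*m*(-5 + m)
X(b, a) = b/14 (X(b, a) = (b/7)/2 = b/14)
C = -3 (C = 9 + 3*(-4) = 9 - 12 = -3)
(X(N(-5), M)*C)**2 = (((-5 + 2*(-5)*(-5 - 5))/14)*(-3))**2 = (((-5 + 2*(-5)*(-10))/14)*(-3))**2 = (((-5 + 100)/14)*(-3))**2 = (((1/14)*95)*(-3))**2 = ((95/14)*(-3))**2 = (-285/14)**2 = 81225/196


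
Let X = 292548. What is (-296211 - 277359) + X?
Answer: -281022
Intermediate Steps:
(-296211 - 277359) + X = (-296211 - 277359) + 292548 = -573570 + 292548 = -281022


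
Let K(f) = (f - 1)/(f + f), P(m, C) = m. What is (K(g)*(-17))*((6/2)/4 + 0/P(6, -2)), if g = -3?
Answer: -17/2 ≈ -8.5000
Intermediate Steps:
K(f) = (-1 + f)/(2*f) (K(f) = (-1 + f)/((2*f)) = (-1 + f)*(1/(2*f)) = (-1 + f)/(2*f))
(K(g)*(-17))*((6/2)/4 + 0/P(6, -2)) = (((1/2)*(-1 - 3)/(-3))*(-17))*((6/2)/4 + 0/6) = (((1/2)*(-1/3)*(-4))*(-17))*((6*(1/2))*(1/4) + 0*(1/6)) = ((2/3)*(-17))*(3*(1/4) + 0) = -34*(3/4 + 0)/3 = -34/3*3/4 = -17/2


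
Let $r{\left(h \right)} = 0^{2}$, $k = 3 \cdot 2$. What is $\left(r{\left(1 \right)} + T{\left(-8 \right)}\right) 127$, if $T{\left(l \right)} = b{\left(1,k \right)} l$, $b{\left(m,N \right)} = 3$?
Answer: $-3048$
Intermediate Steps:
$k = 6$
$r{\left(h \right)} = 0$
$T{\left(l \right)} = 3 l$
$\left(r{\left(1 \right)} + T{\left(-8 \right)}\right) 127 = \left(0 + 3 \left(-8\right)\right) 127 = \left(0 - 24\right) 127 = \left(-24\right) 127 = -3048$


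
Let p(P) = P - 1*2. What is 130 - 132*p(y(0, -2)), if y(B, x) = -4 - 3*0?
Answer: 922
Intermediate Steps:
y(B, x) = -4 (y(B, x) = -4 + 0 = -4)
p(P) = -2 + P (p(P) = P - 2 = -2 + P)
130 - 132*p(y(0, -2)) = 130 - 132*(-2 - 4) = 130 - 132*(-6) = 130 + 792 = 922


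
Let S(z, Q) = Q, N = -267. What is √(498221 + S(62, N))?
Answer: √497954 ≈ 705.66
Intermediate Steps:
√(498221 + S(62, N)) = √(498221 - 267) = √497954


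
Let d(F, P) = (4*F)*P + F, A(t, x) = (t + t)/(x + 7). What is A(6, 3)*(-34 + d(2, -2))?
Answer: -288/5 ≈ -57.600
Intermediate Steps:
A(t, x) = 2*t/(7 + x) (A(t, x) = (2*t)/(7 + x) = 2*t/(7 + x))
d(F, P) = F + 4*F*P (d(F, P) = 4*F*P + F = F + 4*F*P)
A(6, 3)*(-34 + d(2, -2)) = (2*6/(7 + 3))*(-34 + 2*(1 + 4*(-2))) = (2*6/10)*(-34 + 2*(1 - 8)) = (2*6*(⅒))*(-34 + 2*(-7)) = 6*(-34 - 14)/5 = (6/5)*(-48) = -288/5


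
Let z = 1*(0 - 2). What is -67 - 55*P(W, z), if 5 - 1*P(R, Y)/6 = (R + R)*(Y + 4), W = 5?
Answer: 4883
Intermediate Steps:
z = -2 (z = 1*(-2) = -2)
P(R, Y) = 30 - 12*R*(4 + Y) (P(R, Y) = 30 - 6*(R + R)*(Y + 4) = 30 - 6*2*R*(4 + Y) = 30 - 12*R*(4 + Y))
-67 - 55*P(W, z) = -67 - 55*(30 - 48*5 - 12*5*(-2)) = -67 - 55*(30 - 240 + 120) = -67 - 55*(-90) = -67 + 4950 = 4883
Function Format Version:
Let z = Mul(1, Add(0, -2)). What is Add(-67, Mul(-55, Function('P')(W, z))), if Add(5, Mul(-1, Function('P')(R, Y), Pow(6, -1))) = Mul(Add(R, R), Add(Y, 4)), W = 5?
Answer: 4883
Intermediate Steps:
z = -2 (z = Mul(1, -2) = -2)
Function('P')(R, Y) = Add(30, Mul(-12, R, Add(4, Y))) (Function('P')(R, Y) = Add(30, Mul(-6, Mul(Add(R, R), Add(Y, 4)))) = Add(30, Mul(-6, Mul(Mul(2, R), Add(4, Y)))) = Add(30, Mul(-6, Mul(2, R, Add(4, Y)))) = Add(30, Mul(-12, R, Add(4, Y))))
Add(-67, Mul(-55, Function('P')(W, z))) = Add(-67, Mul(-55, Add(30, Mul(-48, 5), Mul(-12, 5, -2)))) = Add(-67, Mul(-55, Add(30, -240, 120))) = Add(-67, Mul(-55, -90)) = Add(-67, 4950) = 4883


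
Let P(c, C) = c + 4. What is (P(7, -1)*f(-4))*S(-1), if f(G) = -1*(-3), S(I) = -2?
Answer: -66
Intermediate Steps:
P(c, C) = 4 + c
f(G) = 3
(P(7, -1)*f(-4))*S(-1) = ((4 + 7)*3)*(-2) = (11*3)*(-2) = 33*(-2) = -66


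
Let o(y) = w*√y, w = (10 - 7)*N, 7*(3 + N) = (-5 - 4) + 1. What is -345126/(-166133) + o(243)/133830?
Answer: 345126/166133 - 87*√3/104090 ≈ 2.0760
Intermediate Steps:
N = -29/7 (N = -3 + ((-5 - 4) + 1)/7 = -3 + (-9 + 1)/7 = -3 + (⅐)*(-8) = -3 - 8/7 = -29/7 ≈ -4.1429)
w = -87/7 (w = (10 - 7)*(-29/7) = 3*(-29/7) = -87/7 ≈ -12.429)
o(y) = -87*√y/7
-345126/(-166133) + o(243)/133830 = -345126/(-166133) - 783*√3/7/133830 = -345126*(-1/166133) - 783*√3/7*(1/133830) = 345126/166133 - 783*√3/7*(1/133830) = 345126/166133 - 87*√3/104090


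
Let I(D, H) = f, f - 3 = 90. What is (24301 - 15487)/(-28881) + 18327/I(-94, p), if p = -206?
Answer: 58720265/298437 ≈ 196.76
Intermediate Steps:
f = 93 (f = 3 + 90 = 93)
I(D, H) = 93
(24301 - 15487)/(-28881) + 18327/I(-94, p) = (24301 - 15487)/(-28881) + 18327/93 = 8814*(-1/28881) + 18327*(1/93) = -2938/9627 + 6109/31 = 58720265/298437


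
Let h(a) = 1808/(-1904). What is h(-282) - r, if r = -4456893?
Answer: 530370154/119 ≈ 4.4569e+6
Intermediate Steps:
h(a) = -113/119 (h(a) = 1808*(-1/1904) = -113/119)
h(-282) - r = -113/119 - 1*(-4456893) = -113/119 + 4456893 = 530370154/119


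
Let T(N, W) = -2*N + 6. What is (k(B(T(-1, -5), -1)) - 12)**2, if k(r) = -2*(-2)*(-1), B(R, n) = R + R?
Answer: 256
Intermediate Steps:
T(N, W) = 6 - 2*N
B(R, n) = 2*R
k(r) = -4 (k(r) = 4*(-1) = -4)
(k(B(T(-1, -5), -1)) - 12)**2 = (-4 - 12)**2 = (-16)**2 = 256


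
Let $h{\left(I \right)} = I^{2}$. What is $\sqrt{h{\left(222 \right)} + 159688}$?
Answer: $2 \sqrt{52243} \approx 457.13$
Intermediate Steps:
$\sqrt{h{\left(222 \right)} + 159688} = \sqrt{222^{2} + 159688} = \sqrt{49284 + 159688} = \sqrt{208972} = 2 \sqrt{52243}$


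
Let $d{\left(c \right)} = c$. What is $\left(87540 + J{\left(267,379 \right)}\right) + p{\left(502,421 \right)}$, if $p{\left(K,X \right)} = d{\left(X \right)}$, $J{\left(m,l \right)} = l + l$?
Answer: $88719$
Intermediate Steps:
$J{\left(m,l \right)} = 2 l$
$p{\left(K,X \right)} = X$
$\left(87540 + J{\left(267,379 \right)}\right) + p{\left(502,421 \right)} = \left(87540 + 2 \cdot 379\right) + 421 = \left(87540 + 758\right) + 421 = 88298 + 421 = 88719$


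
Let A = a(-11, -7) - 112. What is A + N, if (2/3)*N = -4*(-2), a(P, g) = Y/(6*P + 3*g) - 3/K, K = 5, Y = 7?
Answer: -43796/435 ≈ -100.68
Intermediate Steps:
a(P, g) = -⅗ + 7/(3*g + 6*P) (a(P, g) = 7/(6*P + 3*g) - 3/5 = 7/(3*g + 6*P) - 3*⅕ = 7/(3*g + 6*P) - ⅗ = -⅗ + 7/(3*g + 6*P))
N = 12 (N = 3*(-4*(-2))/2 = (3/2)*8 = 12)
A = -49016/435 (A = (35 - 18*(-11) - 9*(-7))/(15*(-7 + 2*(-11))) - 112 = (35 + 198 + 63)/(15*(-7 - 22)) - 112 = (1/15)*296/(-29) - 112 = (1/15)*(-1/29)*296 - 112 = -296/435 - 112 = -49016/435 ≈ -112.68)
A + N = -49016/435 + 12 = -43796/435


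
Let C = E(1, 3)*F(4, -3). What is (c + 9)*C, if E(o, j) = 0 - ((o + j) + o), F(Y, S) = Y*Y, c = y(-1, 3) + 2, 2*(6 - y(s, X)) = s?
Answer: -1400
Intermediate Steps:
y(s, X) = 6 - s/2
c = 17/2 (c = (6 - 1/2*(-1)) + 2 = (6 + 1/2) + 2 = 13/2 + 2 = 17/2 ≈ 8.5000)
F(Y, S) = Y**2
E(o, j) = -j - 2*o (E(o, j) = 0 - ((j + o) + o) = 0 - (j + 2*o) = 0 + (-j - 2*o) = -j - 2*o)
C = -80 (C = (-1*3 - 2*1)*4**2 = (-3 - 2)*16 = -5*16 = -80)
(c + 9)*C = (17/2 + 9)*(-80) = (35/2)*(-80) = -1400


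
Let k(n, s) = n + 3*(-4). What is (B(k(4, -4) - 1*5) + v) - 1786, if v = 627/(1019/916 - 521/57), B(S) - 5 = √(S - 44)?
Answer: -779248417/419153 + I*√57 ≈ -1859.1 + 7.5498*I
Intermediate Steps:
k(n, s) = -12 + n (k(n, s) = n - 12 = -12 + n)
B(S) = 5 + √(-44 + S) (B(S) = 5 + √(S - 44) = 5 + √(-44 + S))
v = -32736924/419153 (v = 627/(1019*(1/916) - 521*1/57) = 627/(1019/916 - 521/57) = 627/(-419153/52212) = 627*(-52212/419153) = -32736924/419153 ≈ -78.103)
(B(k(4, -4) - 1*5) + v) - 1786 = ((5 + √(-44 + ((-12 + 4) - 1*5))) - 32736924/419153) - 1786 = ((5 + √(-44 + (-8 - 5))) - 32736924/419153) - 1786 = ((5 + √(-44 - 13)) - 32736924/419153) - 1786 = ((5 + √(-57)) - 32736924/419153) - 1786 = ((5 + I*√57) - 32736924/419153) - 1786 = (-30641159/419153 + I*√57) - 1786 = -779248417/419153 + I*√57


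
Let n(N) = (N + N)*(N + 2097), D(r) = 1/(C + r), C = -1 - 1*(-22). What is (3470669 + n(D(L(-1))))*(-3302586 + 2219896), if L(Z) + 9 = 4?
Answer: -240508315403825/64 ≈ -3.7579e+12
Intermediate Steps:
L(Z) = -5 (L(Z) = -9 + 4 = -5)
C = 21 (C = -1 + 22 = 21)
D(r) = 1/(21 + r)
n(N) = 2*N*(2097 + N) (n(N) = (2*N)*(2097 + N) = 2*N*(2097 + N))
(3470669 + n(D(L(-1))))*(-3302586 + 2219896) = (3470669 + 2*(2097 + 1/(21 - 5))/(21 - 5))*(-3302586 + 2219896) = (3470669 + 2*(2097 + 1/16)/16)*(-1082690) = (3470669 + 2*(1/16)*(2097 + 1/16))*(-1082690) = (3470669 + 2*(1/16)*(33553/16))*(-1082690) = (3470669 + 33553/128)*(-1082690) = (444279185/128)*(-1082690) = -240508315403825/64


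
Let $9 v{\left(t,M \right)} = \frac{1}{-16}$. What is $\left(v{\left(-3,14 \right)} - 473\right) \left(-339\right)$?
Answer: $\frac{7696769}{48} \approx 1.6035 \cdot 10^{5}$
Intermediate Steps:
$v{\left(t,M \right)} = - \frac{1}{144}$ ($v{\left(t,M \right)} = \frac{1}{9 \left(-16\right)} = \frac{1}{9} \left(- \frac{1}{16}\right) = - \frac{1}{144}$)
$\left(v{\left(-3,14 \right)} - 473\right) \left(-339\right) = \left(- \frac{1}{144} - 473\right) \left(-339\right) = \left(- \frac{68113}{144}\right) \left(-339\right) = \frac{7696769}{48}$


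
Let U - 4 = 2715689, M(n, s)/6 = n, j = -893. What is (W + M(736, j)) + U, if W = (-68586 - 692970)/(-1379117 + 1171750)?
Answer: 564061604559/207367 ≈ 2.7201e+6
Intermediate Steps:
M(n, s) = 6*n
U = 2715693 (U = 4 + 2715689 = 2715693)
W = 761556/207367 (W = -761556/(-207367) = -761556*(-1/207367) = 761556/207367 ≈ 3.6725)
(W + M(736, j)) + U = (761556/207367 + 6*736) + 2715693 = (761556/207367 + 4416) + 2715693 = 916494228/207367 + 2715693 = 564061604559/207367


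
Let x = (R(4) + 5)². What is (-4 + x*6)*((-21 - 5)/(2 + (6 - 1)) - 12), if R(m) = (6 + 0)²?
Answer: -1109020/7 ≈ -1.5843e+5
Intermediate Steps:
R(m) = 36 (R(m) = 6² = 36)
x = 1681 (x = (36 + 5)² = 41² = 1681)
(-4 + x*6)*((-21 - 5)/(2 + (6 - 1)) - 12) = (-4 + 1681*6)*((-21 - 5)/(2 + (6 - 1)) - 12) = (-4 + 10086)*(-26/(2 + 5) - 12) = 10082*(-26/7 - 12) = 10082*(-110/7) = -1109020/7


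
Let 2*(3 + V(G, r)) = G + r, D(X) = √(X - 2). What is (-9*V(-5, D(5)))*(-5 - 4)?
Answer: -891/2 + 81*√3/2 ≈ -375.35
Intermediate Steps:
D(X) = √(-2 + X)
V(G, r) = -3 + G/2 + r/2 (V(G, r) = -3 + (G + r)/2 = -3 + (G/2 + r/2) = -3 + G/2 + r/2)
(-9*V(-5, D(5)))*(-5 - 4) = (-9*(-3 + (½)*(-5) + √(-2 + 5)/2))*(-5 - 4) = -9*(-3 - 5/2 + √3/2)*(-9) = -9*(-11/2 + √3/2)*(-9) = (99/2 - 9*√3/2)*(-9) = -891/2 + 81*√3/2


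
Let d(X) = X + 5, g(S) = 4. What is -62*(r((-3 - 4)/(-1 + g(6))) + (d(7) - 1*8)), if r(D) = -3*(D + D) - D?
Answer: -3782/3 ≈ -1260.7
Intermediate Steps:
d(X) = 5 + X
r(D) = -7*D (r(D) = -6*D - D = -7*D)
-62*(r((-3 - 4)/(-1 + g(6))) + (d(7) - 1*8)) = -62*(-7*(-3 - 4)/(-1 + 4) + ((5 + 7) - 1*8)) = -62*(-(-49)/3 + (12 - 8)) = -62*(-(-49)/3 + 4) = -62*(-7*(-7/3) + 4) = -62*(49/3 + 4) = -62*61/3 = -3782/3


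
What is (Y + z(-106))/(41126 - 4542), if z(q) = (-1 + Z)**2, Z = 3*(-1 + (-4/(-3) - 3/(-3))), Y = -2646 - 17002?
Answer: -19639/36584 ≈ -0.53682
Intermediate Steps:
Y = -19648
Z = 4 (Z = 3*(-1 + (-4*(-1/3) - 3*(-1/3))) = 3*(-1 + (4/3 + 1)) = 3*(-1 + 7/3) = 3*(4/3) = 4)
z(q) = 9 (z(q) = (-1 + 4)**2 = 3**2 = 9)
(Y + z(-106))/(41126 - 4542) = (-19648 + 9)/(41126 - 4542) = -19639/36584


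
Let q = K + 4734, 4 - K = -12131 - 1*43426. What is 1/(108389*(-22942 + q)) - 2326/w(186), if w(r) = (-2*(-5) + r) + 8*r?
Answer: -4708584969829/3408966934914 ≈ -1.3812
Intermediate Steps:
K = 55561 (K = 4 - (-12131 - 1*43426) = 4 - (-12131 - 43426) = 4 - 1*(-55557) = 4 + 55557 = 55561)
q = 60295 (q = 55561 + 4734 = 60295)
w(r) = 10 + 9*r (w(r) = (10 + r) + 8*r = 10 + 9*r)
1/(108389*(-22942 + q)) - 2326/w(186) = 1/(108389*(-22942 + 60295)) - 2326/(10 + 9*186) = (1/108389)/37353 - 2326/(10 + 1674) = (1/108389)*(1/37353) - 2326/1684 = 1/4048654317 - 2326*1/1684 = 1/4048654317 - 1163/842 = -4708584969829/3408966934914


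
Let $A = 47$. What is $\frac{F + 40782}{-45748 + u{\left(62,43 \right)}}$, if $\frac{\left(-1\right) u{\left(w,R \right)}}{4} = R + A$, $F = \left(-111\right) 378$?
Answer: $\frac{294}{11527} \approx 0.025505$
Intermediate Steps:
$F = -41958$
$u{\left(w,R \right)} = -188 - 4 R$ ($u{\left(w,R \right)} = - 4 \left(R + 47\right) = - 4 \left(47 + R\right) = -188 - 4 R$)
$\frac{F + 40782}{-45748 + u{\left(62,43 \right)}} = \frac{-41958 + 40782}{-45748 - 360} = - \frac{1176}{-45748 - 360} = - \frac{1176}{-46108} = \left(-1176\right) \left(- \frac{1}{46108}\right) = \frac{294}{11527}$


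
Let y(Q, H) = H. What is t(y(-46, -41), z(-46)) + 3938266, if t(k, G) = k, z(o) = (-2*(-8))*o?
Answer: 3938225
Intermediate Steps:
z(o) = 16*o
t(y(-46, -41), z(-46)) + 3938266 = -41 + 3938266 = 3938225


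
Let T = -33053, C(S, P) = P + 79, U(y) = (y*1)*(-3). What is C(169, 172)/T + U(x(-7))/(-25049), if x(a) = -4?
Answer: -6683935/827944597 ≈ -0.0080729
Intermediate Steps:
U(y) = -3*y (U(y) = y*(-3) = -3*y)
C(S, P) = 79 + P
C(169, 172)/T + U(x(-7))/(-25049) = (79 + 172)/(-33053) - 3*(-4)/(-25049) = 251*(-1/33053) + 12*(-1/25049) = -251/33053 - 12/25049 = -6683935/827944597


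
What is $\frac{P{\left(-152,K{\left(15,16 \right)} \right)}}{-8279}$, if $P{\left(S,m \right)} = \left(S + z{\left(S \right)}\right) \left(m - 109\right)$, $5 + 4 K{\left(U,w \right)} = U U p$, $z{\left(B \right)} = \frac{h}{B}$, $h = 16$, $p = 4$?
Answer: $\frac{39015}{18506} \approx 2.1082$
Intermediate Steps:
$z{\left(B \right)} = \frac{16}{B}$
$K{\left(U,w \right)} = - \frac{5}{4} + U^{2}$ ($K{\left(U,w \right)} = - \frac{5}{4} + \frac{U U 4}{4} = - \frac{5}{4} + \frac{U^{2} \cdot 4}{4} = - \frac{5}{4} + \frac{4 U^{2}}{4} = - \frac{5}{4} + U^{2}$)
$P{\left(S,m \right)} = \left(-109 + m\right) \left(S + \frac{16}{S}\right)$ ($P{\left(S,m \right)} = \left(S + \frac{16}{S}\right) \left(m - 109\right) = \left(S + \frac{16}{S}\right) \left(-109 + m\right) = \left(-109 + m\right) \left(S + \frac{16}{S}\right)$)
$\frac{P{\left(-152,K{\left(15,16 \right)} \right)}}{-8279} = \frac{\frac{1}{-152} \left(-1744 + 16 \left(- \frac{5}{4} + 15^{2}\right) + \left(-152\right)^{2} \left(-109 - \left(\frac{5}{4} - 15^{2}\right)\right)\right)}{-8279} = - \frac{-1744 + 16 \left(- \frac{5}{4} + 225\right) + 23104 \left(-109 + \left(- \frac{5}{4} + 225\right)\right)}{152} \left(- \frac{1}{8279}\right) = - \frac{-1744 + 16 \cdot \frac{895}{4} + 23104 \left(-109 + \frac{895}{4}\right)}{152} \left(- \frac{1}{8279}\right) = - \frac{-1744 + 3580 + 23104 \cdot \frac{459}{4}}{152} \left(- \frac{1}{8279}\right) = - \frac{-1744 + 3580 + 2651184}{152} \left(- \frac{1}{8279}\right) = \left(- \frac{1}{152}\right) 2653020 \left(- \frac{1}{8279}\right) = \left(- \frac{663255}{38}\right) \left(- \frac{1}{8279}\right) = \frac{39015}{18506}$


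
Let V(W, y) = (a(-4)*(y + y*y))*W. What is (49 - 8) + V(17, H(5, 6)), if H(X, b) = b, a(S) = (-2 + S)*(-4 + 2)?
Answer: 8609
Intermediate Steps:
a(S) = 4 - 2*S (a(S) = (-2 + S)*(-2) = 4 - 2*S)
V(W, y) = W*(12*y + 12*y²) (V(W, y) = ((4 - 2*(-4))*(y + y*y))*W = ((4 + 8)*(y + y²))*W = (12*(y + y²))*W = (12*y + 12*y²)*W = W*(12*y + 12*y²))
(49 - 8) + V(17, H(5, 6)) = (49 - 8) + 12*17*6*(1 + 6) = 41 + 12*17*6*7 = 41 + 8568 = 8609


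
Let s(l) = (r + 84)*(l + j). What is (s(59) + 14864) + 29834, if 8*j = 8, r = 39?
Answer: 52078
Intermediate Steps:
j = 1 (j = (⅛)*8 = 1)
s(l) = 123 + 123*l (s(l) = (39 + 84)*(l + 1) = 123*(1 + l) = 123 + 123*l)
(s(59) + 14864) + 29834 = ((123 + 123*59) + 14864) + 29834 = ((123 + 7257) + 14864) + 29834 = (7380 + 14864) + 29834 = 22244 + 29834 = 52078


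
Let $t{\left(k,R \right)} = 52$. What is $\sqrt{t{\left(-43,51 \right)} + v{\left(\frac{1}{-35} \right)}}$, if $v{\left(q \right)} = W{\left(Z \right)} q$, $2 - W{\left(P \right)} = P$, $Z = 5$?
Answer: $\frac{\sqrt{63805}}{35} \approx 7.217$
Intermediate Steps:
$W{\left(P \right)} = 2 - P$
$v{\left(q \right)} = - 3 q$ ($v{\left(q \right)} = \left(2 - 5\right) q = - 3 q$)
$\sqrt{t{\left(-43,51 \right)} + v{\left(\frac{1}{-35} \right)}} = \sqrt{52 - \frac{3}{-35}} = \sqrt{52 - - \frac{3}{35}} = \sqrt{52 + \frac{3}{35}} = \sqrt{\frac{1823}{35}} = \frac{\sqrt{63805}}{35}$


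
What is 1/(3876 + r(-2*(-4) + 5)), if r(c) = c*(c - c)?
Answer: 1/3876 ≈ 0.00025800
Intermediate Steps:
r(c) = 0 (r(c) = c*0 = 0)
1/(3876 + r(-2*(-4) + 5)) = 1/(3876 + 0) = 1/3876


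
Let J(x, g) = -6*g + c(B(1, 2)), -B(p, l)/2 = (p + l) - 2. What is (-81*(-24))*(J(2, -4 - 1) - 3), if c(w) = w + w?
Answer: 44712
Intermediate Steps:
B(p, l) = 4 - 2*l - 2*p (B(p, l) = -2*((p + l) - 2) = -2*((l + p) - 2) = -2*(-2 + l + p) = 4 - 2*l - 2*p)
c(w) = 2*w
J(x, g) = -4 - 6*g (J(x, g) = -6*g + 2*(4 - 2*2 - 2*1) = -6*g + 2*(4 - 4 - 2) = -6*g + 2*(-2) = -6*g - 4 = -4 - 6*g)
(-81*(-24))*(J(2, -4 - 1) - 3) = (-81*(-24))*((-4 - 6*(-4 - 1)) - 3) = 1944*((-4 - 6*(-5)) - 3) = 1944*((-4 + 30) - 3) = 1944*(26 - 3) = 1944*23 = 44712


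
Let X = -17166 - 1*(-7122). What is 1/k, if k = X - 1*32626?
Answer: -1/42670 ≈ -2.3436e-5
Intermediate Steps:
X = -10044 (X = -17166 + 7122 = -10044)
k = -42670 (k = -10044 - 1*32626 = -10044 - 32626 = -42670)
1/k = 1/(-42670) = -1/42670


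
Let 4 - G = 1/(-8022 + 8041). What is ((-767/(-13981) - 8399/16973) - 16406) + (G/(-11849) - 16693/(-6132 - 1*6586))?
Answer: -24714626029365235869/1506518350725454 ≈ -16405.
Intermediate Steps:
G = 75/19 (G = 4 - 1/(-8022 + 8041) = 4 - 1/19 = 75/19 ≈ 3.9474)
((-767/(-13981) - 8399/16973) - 16406) + (G/(-11849) - 16693/(-6132 - 1*6586)) = ((-767/(-13981) - 8399/16973) - 16406) + ((75/19)/(-11849) - 16693/(-6132 - 1*6586)) = ((-767*(-1/13981) - 8399*1/16973) - 16406) + ((75/19)*(-1/11849) - 16693/(-6132 - 6586)) = ((767/13981 - 8399/16973) - 16406) + (-75/225131 - 16693/(-12718)) = (-9491648/21572683 - 16406) + (-75/225131 - 16693*(-1/12718)) = -353930928946/21572683 + (-75/225131 + 16693/12718) = -353930928946/21572683 + 3757157933/2863216058 = -24714626029365235869/1506518350725454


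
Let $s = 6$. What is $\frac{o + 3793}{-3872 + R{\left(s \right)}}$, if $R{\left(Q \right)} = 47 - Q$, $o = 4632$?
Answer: $- \frac{8425}{3831} \approx -2.1992$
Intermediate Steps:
$\frac{o + 3793}{-3872 + R{\left(s \right)}} = \frac{4632 + 3793}{-3872 + \left(47 - 6\right)} = \frac{8425}{-3872 + \left(47 - 6\right)} = \frac{8425}{-3872 + 41} = \frac{8425}{-3831} = 8425 \left(- \frac{1}{3831}\right) = - \frac{8425}{3831}$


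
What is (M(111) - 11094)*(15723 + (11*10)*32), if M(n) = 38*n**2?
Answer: 8796052272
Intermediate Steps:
(M(111) - 11094)*(15723 + (11*10)*32) = (38*111**2 - 11094)*(15723 + (11*10)*32) = (38*12321 - 11094)*(15723 + 110*32) = (468198 - 11094)*(15723 + 3520) = 457104*19243 = 8796052272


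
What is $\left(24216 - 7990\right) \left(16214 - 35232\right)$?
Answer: $-308586068$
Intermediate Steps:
$\left(24216 - 7990\right) \left(16214 - 35232\right) = 16226 \left(-19018\right) = -308586068$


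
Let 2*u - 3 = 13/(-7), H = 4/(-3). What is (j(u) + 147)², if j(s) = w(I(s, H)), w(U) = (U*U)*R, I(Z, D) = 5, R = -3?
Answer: 5184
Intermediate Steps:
H = -4/3 (H = 4*(-⅓) = -4/3 ≈ -1.3333)
u = 4/7 (u = 3/2 + (13/(-7))/2 = 3/2 + (13*(-⅐))/2 = 3/2 + (½)*(-13/7) = 3/2 - 13/14 = 4/7 ≈ 0.57143)
w(U) = -3*U² (w(U) = (U*U)*(-3) = U²*(-3) = -3*U²)
j(s) = -75 (j(s) = -3*5² = -3*25 = -75)
(j(u) + 147)² = (-75 + 147)² = 72² = 5184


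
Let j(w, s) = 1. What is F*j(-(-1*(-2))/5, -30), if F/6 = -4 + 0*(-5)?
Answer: -24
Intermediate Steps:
F = -24 (F = 6*(-4 + 0*(-5)) = 6*(-4 + 0) = 6*(-4) = -24)
F*j(-(-1*(-2))/5, -30) = -24*1 = -24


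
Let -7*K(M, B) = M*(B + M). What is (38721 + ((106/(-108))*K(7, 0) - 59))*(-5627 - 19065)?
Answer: -25779917174/27 ≈ -9.5481e+8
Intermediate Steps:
K(M, B) = -M*(B + M)/7
(38721 + ((106/(-108))*K(7, 0) - 59))*(-5627 - 19065) = (38721 + ((106/(-108))*(-⅐*7*(0 + 7)) - 59))*(-5627 - 19065) = (38721 + ((106*(-1/108))*(-⅐*7*7) - 59))*(-24692) = (38721 + (-53/54*(-7) - 59))*(-24692) = (38721 + (371/54 - 59))*(-24692) = (38721 - 2815/54)*(-24692) = (2088119/54)*(-24692) = -25779917174/27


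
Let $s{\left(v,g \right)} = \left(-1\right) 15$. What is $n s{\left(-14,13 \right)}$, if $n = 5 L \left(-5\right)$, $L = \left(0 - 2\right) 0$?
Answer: $0$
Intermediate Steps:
$s{\left(v,g \right)} = -15$
$L = 0$ ($L = \left(-2\right) 0 = 0$)
$n = 0$ ($n = 5 \cdot 0 \left(-5\right) = 0 \left(-5\right) = 0$)
$n s{\left(-14,13 \right)} = 0 \left(-15\right) = 0$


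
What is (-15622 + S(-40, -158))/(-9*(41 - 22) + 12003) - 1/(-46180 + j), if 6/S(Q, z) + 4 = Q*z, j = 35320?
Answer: -14881467759/11271912560 ≈ -1.3202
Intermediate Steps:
S(Q, z) = 6/(-4 + Q*z)
(-15622 + S(-40, -158))/(-9*(41 - 22) + 12003) - 1/(-46180 + j) = (-15622 + 6/(-4 - 40*(-158)))/(-9*(41 - 22) + 12003) - 1/(-46180 + 35320) = (-15622 + 6/(-4 + 6320))/(-9*19 + 12003) - 1/(-10860) = (-15622 + 6/6316)/(-171 + 12003) - 1*(-1/10860) = (-15622 + 6*(1/6316))/11832 + 1/10860 = (-15622 + 3/3158)*(1/11832) + 1/10860 = -49334273/3158*1/11832 + 1/10860 = -49334273/37365456 + 1/10860 = -14881467759/11271912560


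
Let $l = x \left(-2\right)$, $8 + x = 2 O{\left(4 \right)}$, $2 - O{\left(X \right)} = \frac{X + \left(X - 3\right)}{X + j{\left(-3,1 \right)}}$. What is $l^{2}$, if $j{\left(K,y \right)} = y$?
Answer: $144$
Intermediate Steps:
$O{\left(X \right)} = 2 - \frac{-3 + 2 X}{1 + X}$ ($O{\left(X \right)} = 2 - \frac{X + \left(X - 3\right)}{X + 1} = 2 - \frac{X + \left(-3 + X\right)}{1 + X} = 2 - \frac{-3 + 2 X}{1 + X}$)
$x = -6$ ($x = -8 + 2 \frac{5}{1 + 4} = -8 + 2 \cdot \frac{5}{5} = -8 + 2 \cdot 5 \cdot \frac{1}{5} = -8 + 2 \cdot 1 = -8 + 2 = -6$)
$l = 12$ ($l = \left(-6\right) \left(-2\right) = 12$)
$l^{2} = 12^{2} = 144$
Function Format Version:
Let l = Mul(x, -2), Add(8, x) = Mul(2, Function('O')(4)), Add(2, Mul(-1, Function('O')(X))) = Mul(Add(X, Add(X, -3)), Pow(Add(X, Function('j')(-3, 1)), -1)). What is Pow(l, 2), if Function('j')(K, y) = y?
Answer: 144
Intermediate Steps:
Function('O')(X) = Add(2, Mul(-1, Pow(Add(1, X), -1), Add(-3, Mul(2, X)))) (Function('O')(X) = Add(2, Mul(-1, Mul(Add(X, Add(X, -3)), Pow(Add(X, 1), -1)))) = Add(2, Mul(-1, Mul(Add(X, Add(-3, X)), Pow(Add(1, X), -1)))) = Add(2, Mul(-1, Mul(Add(-3, Mul(2, X)), Pow(Add(1, X), -1)))) = Add(2, Mul(-1, Mul(Pow(Add(1, X), -1), Add(-3, Mul(2, X))))) = Add(2, Mul(-1, Pow(Add(1, X), -1), Add(-3, Mul(2, X)))))
x = -6 (x = Add(-8, Mul(2, Mul(5, Pow(Add(1, 4), -1)))) = Add(-8, Mul(2, Mul(5, Pow(5, -1)))) = Add(-8, Mul(2, Mul(5, Rational(1, 5)))) = Add(-8, Mul(2, 1)) = Add(-8, 2) = -6)
l = 12 (l = Mul(-6, -2) = 12)
Pow(l, 2) = Pow(12, 2) = 144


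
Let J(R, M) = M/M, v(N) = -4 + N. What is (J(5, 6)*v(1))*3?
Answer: -9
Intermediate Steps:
J(R, M) = 1
(J(5, 6)*v(1))*3 = (1*(-4 + 1))*3 = (1*(-3))*3 = -3*3 = -9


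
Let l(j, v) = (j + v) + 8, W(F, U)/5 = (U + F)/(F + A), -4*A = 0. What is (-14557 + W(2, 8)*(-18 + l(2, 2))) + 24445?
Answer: 9738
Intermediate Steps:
A = 0 (A = -1/4*0 = 0)
W(F, U) = 5*(F + U)/F (W(F, U) = 5*((U + F)/(F + 0)) = 5*((F + U)/F) = 5*(F + U)/F)
l(j, v) = 8 + j + v
(-14557 + W(2, 8)*(-18 + l(2, 2))) + 24445 = (-14557 + (5 + 5*8/2)*(-18 + (8 + 2 + 2))) + 24445 = (-14557 + (5 + 5*8*(1/2))*(-18 + 12)) + 24445 = (-14557 + (5 + 20)*(-6)) + 24445 = (-14557 + 25*(-6)) + 24445 = (-14557 - 150) + 24445 = -14707 + 24445 = 9738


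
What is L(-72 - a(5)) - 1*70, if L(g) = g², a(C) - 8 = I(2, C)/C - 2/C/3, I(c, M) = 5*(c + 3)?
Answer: 1604779/225 ≈ 7132.4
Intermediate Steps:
I(c, M) = 15 + 5*c (I(c, M) = 5*(3 + c) = 15 + 5*c)
a(C) = 8 + 73/(3*C) (a(C) = 8 + ((15 + 5*2)/C - 2/C/3) = 8 + ((15 + 10)/C - 2/C*(⅓)) = 8 + (25/C - 2/(3*C)) = 8 + 73/(3*C))
L(-72 - a(5)) - 1*70 = (-72 - (8 + (73/3)/5))² - 1*70 = (-72 - (8 + (73/3)*(⅕)))² - 70 = (-72 - (8 + 73/15))² - 70 = (-72 - 1*193/15)² - 70 = (-72 - 193/15)² - 70 = (-1273/15)² - 70 = 1620529/225 - 70 = 1604779/225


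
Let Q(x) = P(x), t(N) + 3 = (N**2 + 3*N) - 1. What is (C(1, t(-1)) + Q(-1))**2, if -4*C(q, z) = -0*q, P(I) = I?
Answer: 1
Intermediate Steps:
t(N) = -4 + N**2 + 3*N (t(N) = -3 + ((N**2 + 3*N) - 1) = -3 + (-1 + N**2 + 3*N) = -4 + N**2 + 3*N)
Q(x) = x
C(q, z) = 0 (C(q, z) = -(-1)*0*q = -(-1)*0 = -1/4*0 = 0)
(C(1, t(-1)) + Q(-1))**2 = (0 - 1)**2 = (-1)**2 = 1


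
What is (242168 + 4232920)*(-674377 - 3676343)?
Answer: -19469854863360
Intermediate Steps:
(242168 + 4232920)*(-674377 - 3676343) = 4475088*(-4350720) = -19469854863360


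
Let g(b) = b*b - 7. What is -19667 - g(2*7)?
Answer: -19856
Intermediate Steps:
g(b) = -7 + b**2 (g(b) = b**2 - 7 = -7 + b**2)
-19667 - g(2*7) = -19667 - (-7 + (2*7)**2) = -19667 - (-7 + 14**2) = -19667 - (-7 + 196) = -19667 - 1*189 = -19667 - 189 = -19856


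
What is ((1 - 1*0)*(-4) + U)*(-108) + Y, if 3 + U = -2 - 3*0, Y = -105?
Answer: 867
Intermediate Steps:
U = -5 (U = -3 + (-2 - 3*0) = -3 + (-2 + 0) = -3 - 2 = -5)
((1 - 1*0)*(-4) + U)*(-108) + Y = ((1 - 1*0)*(-4) - 5)*(-108) - 105 = ((1 + 0)*(-4) - 5)*(-108) - 105 = (1*(-4) - 5)*(-108) - 105 = (-4 - 5)*(-108) - 105 = -9*(-108) - 105 = 972 - 105 = 867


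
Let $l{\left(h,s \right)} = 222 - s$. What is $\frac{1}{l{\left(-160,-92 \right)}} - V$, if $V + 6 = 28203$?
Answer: $- \frac{8853857}{314} \approx -28197.0$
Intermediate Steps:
$V = 28197$ ($V = -6 + 28203 = 28197$)
$\frac{1}{l{\left(-160,-92 \right)}} - V = \frac{1}{222 - -92} - 28197 = \frac{1}{222 + 92} - 28197 = \frac{1}{314} - 28197 = - \frac{8853857}{314}$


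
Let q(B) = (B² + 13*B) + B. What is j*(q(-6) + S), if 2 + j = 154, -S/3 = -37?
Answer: 9576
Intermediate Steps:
q(B) = B² + 14*B
S = 111 (S = -3*(-37) = 111)
j = 152 (j = -2 + 154 = 152)
j*(q(-6) + S) = 152*(-6*(14 - 6) + 111) = 152*(-6*8 + 111) = 152*(-48 + 111) = 152*63 = 9576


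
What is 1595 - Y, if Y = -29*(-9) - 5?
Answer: 1339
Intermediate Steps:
Y = 256 (Y = 261 - 5 = 256)
1595 - Y = 1595 - 1*256 = 1595 - 256 = 1339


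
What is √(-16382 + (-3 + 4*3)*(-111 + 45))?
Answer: 4*I*√1061 ≈ 130.29*I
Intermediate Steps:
√(-16382 + (-3 + 4*3)*(-111 + 45)) = √(-16382 + (-3 + 12)*(-66)) = √(-16382 + 9*(-66)) = √(-16382 - 594) = √(-16976) = 4*I*√1061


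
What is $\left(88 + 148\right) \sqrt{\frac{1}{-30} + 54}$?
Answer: $\frac{118 \sqrt{48570}}{15} \approx 1733.7$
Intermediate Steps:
$\left(88 + 148\right) \sqrt{\frac{1}{-30} + 54} = 236 \sqrt{- \frac{1}{30} + 54} = 236 \sqrt{\frac{1619}{30}} = 236 \frac{\sqrt{48570}}{30} = \frac{118 \sqrt{48570}}{15}$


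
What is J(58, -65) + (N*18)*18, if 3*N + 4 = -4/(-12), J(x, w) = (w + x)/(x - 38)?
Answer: -7927/20 ≈ -396.35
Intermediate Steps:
J(x, w) = (w + x)/(-38 + x)
N = -11/9 (N = -4/3 + (-4/(-12))/3 = -4/3 + (-4*(-1/12))/3 = -4/3 + (1/3)*(1/3) = -4/3 + 1/9 = -11/9 ≈ -1.2222)
J(58, -65) + (N*18)*18 = (-65 + 58)/(-38 + 58) - 11/9*18*18 = -7/20 - 22*18 = (1/20)*(-7) - 396 = -7/20 - 396 = -7927/20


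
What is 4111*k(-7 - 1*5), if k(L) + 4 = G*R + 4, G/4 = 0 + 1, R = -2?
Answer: -32888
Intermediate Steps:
G = 4 (G = 4*(0 + 1) = 4*1 = 4)
k(L) = -8 (k(L) = -4 + (4*(-2) + 4) = -4 + (-8 + 4) = -4 - 4 = -8)
4111*k(-7 - 1*5) = 4111*(-8) = -32888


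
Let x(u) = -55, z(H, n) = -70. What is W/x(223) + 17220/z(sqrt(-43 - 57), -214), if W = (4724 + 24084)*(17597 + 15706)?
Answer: -959406354/55 ≈ -1.7444e+7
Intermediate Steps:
W = 959392824 (W = 28808*33303 = 959392824)
W/x(223) + 17220/z(sqrt(-43 - 57), -214) = 959392824/(-55) + 17220/(-70) = 959392824*(-1/55) + 17220*(-1/70) = -959392824/55 - 246 = -959406354/55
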